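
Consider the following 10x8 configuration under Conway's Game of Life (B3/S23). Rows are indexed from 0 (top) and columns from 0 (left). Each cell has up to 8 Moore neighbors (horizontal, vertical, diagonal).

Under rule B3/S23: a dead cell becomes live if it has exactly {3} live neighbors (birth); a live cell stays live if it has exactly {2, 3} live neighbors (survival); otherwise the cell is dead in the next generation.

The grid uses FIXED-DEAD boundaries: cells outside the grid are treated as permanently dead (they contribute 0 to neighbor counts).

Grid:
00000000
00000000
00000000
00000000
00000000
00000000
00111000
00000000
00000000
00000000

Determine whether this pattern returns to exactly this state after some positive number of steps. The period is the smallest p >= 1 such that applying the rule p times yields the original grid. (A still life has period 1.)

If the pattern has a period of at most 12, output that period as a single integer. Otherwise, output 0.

Simulating and comparing each generation to the original:
Gen 0 (original, given above): 3 live cells
Gen 1: 3 live cells, differs from original
Gen 2: 3 live cells, MATCHES original -> period = 2

Answer: 2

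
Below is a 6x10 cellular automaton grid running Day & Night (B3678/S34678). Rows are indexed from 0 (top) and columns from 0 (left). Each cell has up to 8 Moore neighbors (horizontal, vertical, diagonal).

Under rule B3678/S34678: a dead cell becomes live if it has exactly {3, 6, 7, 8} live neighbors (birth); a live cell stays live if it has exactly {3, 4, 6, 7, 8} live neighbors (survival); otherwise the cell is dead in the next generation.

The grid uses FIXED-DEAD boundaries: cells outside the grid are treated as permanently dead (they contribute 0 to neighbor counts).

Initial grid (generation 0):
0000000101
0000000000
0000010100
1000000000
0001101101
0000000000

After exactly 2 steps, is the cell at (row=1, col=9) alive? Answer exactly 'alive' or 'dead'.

Answer: dead

Derivation:
Simulating step by step:
Generation 0 (given above): 10 live cells
Generation 1: 6 live cells
0000000000
0000001010
0000000000
0000110110
0000000000
0000000000
Generation 2: 3 live cells
0000000000
0000000000
0000011010
0000000000
0000000000
0000000000

Cell (1,9) at generation 2: 0 -> dead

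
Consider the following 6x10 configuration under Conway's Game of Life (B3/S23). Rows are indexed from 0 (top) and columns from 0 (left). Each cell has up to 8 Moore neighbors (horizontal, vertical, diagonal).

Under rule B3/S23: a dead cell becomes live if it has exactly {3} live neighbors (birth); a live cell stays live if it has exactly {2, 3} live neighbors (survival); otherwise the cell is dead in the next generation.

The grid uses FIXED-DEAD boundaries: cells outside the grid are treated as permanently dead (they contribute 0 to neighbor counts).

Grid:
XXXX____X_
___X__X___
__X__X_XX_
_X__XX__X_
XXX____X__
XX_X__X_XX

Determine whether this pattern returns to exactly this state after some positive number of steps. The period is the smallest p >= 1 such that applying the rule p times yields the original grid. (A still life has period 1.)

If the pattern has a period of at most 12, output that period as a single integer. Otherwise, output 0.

Answer: 0

Derivation:
Simulating and comparing each generation to the original:
Gen 0 (original, given above): 25 live cells
Gen 1: 26 live cells, differs from original
Gen 2: 17 live cells, differs from original
Gen 3: 18 live cells, differs from original
Gen 4: 14 live cells, differs from original
Gen 5: 17 live cells, differs from original
Gen 6: 16 live cells, differs from original
Gen 7: 13 live cells, differs from original
Gen 8: 13 live cells, differs from original
Gen 9: 15 live cells, differs from original
Gen 10: 20 live cells, differs from original
Gen 11: 14 live cells, differs from original
Gen 12: 16 live cells, differs from original
No period found within 12 steps.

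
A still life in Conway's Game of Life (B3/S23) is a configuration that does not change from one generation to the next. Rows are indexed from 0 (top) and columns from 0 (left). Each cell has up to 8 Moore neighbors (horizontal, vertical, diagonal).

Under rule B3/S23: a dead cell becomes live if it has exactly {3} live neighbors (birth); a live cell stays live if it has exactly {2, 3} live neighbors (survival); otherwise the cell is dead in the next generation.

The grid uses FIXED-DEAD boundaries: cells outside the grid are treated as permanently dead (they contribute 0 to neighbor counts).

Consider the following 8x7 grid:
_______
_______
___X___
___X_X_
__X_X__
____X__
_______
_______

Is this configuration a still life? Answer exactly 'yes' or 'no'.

Compute generation 1 and compare to generation 0 (given above):
Generation 1:
_______
_______
____X__
__XX___
____XX_
___X___
_______
_______
Cell (2,3) differs: gen0=1 vs gen1=0 -> NOT a still life.

Answer: no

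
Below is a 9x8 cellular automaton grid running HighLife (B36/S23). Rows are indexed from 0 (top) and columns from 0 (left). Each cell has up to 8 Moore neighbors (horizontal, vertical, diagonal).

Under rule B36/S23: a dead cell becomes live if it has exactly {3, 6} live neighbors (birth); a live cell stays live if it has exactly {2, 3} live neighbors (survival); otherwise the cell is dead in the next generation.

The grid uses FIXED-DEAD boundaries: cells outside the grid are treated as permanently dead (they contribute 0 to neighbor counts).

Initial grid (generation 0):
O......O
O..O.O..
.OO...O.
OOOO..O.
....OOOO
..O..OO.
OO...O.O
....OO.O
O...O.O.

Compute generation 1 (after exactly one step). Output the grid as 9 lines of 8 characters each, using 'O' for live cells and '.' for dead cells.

Answer: ........
O.O...O.
....OOO.
O..OO...
....O..O
.O......
.O....OO
OO..O..O
....O.O.

Derivation:
Simulating step by step:
Generation 0 (given above): 30 live cells
Generation 1: 21 live cells
(generation 1 grid is the final answer)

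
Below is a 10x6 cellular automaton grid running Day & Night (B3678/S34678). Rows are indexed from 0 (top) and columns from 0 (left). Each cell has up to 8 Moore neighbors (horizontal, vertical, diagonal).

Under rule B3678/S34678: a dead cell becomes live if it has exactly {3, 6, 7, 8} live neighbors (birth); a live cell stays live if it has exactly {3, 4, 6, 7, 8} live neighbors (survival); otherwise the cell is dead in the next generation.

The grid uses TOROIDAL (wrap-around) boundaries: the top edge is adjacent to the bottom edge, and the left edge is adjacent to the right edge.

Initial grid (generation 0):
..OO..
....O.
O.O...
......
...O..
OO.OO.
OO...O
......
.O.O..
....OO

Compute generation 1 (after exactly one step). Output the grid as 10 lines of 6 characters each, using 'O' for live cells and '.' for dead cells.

Answer: ...O.O
.OO...
......
......
..O.O.
OO..O.
OOO.OO
.OO...
....O.
....O.

Derivation:
Simulating step by step:
Generation 0 (given above): 17 live cells
Generation 1: 18 live cells
(generation 1 grid is the final answer)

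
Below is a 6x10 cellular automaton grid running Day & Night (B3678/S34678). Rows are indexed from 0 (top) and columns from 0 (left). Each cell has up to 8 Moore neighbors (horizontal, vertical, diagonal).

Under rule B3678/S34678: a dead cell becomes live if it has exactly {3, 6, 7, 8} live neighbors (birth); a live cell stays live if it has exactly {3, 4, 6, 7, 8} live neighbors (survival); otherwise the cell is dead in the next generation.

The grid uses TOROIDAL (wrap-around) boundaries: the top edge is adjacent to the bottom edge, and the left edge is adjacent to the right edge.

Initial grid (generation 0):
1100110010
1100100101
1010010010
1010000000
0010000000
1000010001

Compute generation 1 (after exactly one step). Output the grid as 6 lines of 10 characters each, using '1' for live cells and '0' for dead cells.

Simulating step by step:
Generation 0 (given above): 20 live cells
Generation 1: 21 live cells
(generation 1 grid is the final answer)

Answer: 1100111011
0011101000
1101000000
0001000001
1000000001
1000100001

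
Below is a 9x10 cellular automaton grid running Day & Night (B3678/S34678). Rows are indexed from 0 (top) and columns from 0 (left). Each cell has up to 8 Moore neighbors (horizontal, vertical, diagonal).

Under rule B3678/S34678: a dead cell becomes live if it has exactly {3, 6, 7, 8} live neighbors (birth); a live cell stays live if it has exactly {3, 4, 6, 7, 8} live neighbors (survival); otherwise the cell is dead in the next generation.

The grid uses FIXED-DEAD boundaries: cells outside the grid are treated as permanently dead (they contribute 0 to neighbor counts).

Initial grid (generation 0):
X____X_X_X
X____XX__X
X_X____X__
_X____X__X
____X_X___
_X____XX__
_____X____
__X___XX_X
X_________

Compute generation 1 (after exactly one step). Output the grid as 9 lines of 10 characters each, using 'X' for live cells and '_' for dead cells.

Answer: ________X_
______XX__
_____X__X_
_____X_X__
______X___
______X___
________X_
__________
__________

Derivation:
Simulating step by step:
Generation 0 (given above): 25 live cells
Generation 1: 10 live cells
(generation 1 grid is the final answer)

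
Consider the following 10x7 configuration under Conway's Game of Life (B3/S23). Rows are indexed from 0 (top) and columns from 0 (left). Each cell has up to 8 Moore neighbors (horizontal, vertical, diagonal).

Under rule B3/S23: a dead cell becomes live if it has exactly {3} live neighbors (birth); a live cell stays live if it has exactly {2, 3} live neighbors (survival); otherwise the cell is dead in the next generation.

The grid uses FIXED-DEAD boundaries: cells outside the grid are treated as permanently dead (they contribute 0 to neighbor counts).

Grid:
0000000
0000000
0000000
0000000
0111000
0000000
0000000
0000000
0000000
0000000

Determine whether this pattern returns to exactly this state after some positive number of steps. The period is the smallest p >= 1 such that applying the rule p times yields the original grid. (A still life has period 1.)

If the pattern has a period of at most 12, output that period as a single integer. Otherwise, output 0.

Simulating and comparing each generation to the original:
Gen 0 (original, given above): 3 live cells
Gen 1: 3 live cells, differs from original
Gen 2: 3 live cells, MATCHES original -> period = 2

Answer: 2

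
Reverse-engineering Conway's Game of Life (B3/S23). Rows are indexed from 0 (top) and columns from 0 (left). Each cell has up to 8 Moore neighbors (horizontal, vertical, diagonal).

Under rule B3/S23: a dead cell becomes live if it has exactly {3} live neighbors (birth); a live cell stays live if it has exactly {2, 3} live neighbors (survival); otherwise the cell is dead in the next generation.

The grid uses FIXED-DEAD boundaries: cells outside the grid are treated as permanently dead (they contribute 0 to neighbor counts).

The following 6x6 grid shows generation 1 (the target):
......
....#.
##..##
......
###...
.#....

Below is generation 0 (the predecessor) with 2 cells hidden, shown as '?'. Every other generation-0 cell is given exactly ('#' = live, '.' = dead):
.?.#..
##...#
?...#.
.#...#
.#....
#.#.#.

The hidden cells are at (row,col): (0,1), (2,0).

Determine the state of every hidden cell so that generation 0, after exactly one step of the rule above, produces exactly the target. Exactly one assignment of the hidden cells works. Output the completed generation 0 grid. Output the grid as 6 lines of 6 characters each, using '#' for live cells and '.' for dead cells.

Hidden generation-0 cells (in order): (0,1), (2,0).
A hidden cell only influences target cells in its own 3x3 neighborhood. Try each of the 2^2 = 4 assignments, step the completed generation 0 forward once under B3/S23, and compare with the target:
  (0,1)=. (2,0)=. -> step reproduces the target at every cell -> ACCEPT
  (0,1)=. (2,0)=# -> step gives (1,0)='#' but target has '.' -> reject
  (0,1)=# (2,0)=. -> step gives (0,0)='#' but target has '.' -> reject
  (0,1)=# (2,0)=# -> step gives (0,0)='#' but target has '.' -> reject
Unique solution: (0,1)=dead, (2,0)=dead.
Check: live-neighbor counts of every cell in the completed generation 0:
222021
112231
332123
212121
333222
131201
Applying B3/S23 to generation 0 with these counts gives:
......
....#.
##..##
......
###...
.#....
which matches the target exactly.

Answer: ...#..
##...#
....#.
.#...#
.#....
#.#.#.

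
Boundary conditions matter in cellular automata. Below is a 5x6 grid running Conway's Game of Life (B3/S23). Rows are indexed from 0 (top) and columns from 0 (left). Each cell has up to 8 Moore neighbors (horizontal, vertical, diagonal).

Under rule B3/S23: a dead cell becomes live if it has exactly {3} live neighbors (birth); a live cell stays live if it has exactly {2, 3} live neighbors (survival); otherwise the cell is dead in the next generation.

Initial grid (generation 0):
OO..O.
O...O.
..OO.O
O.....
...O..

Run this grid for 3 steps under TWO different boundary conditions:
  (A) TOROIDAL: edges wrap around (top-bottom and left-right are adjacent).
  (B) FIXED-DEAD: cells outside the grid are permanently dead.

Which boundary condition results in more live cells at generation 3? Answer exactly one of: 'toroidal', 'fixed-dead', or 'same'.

Answer: fixed-dead

Derivation:
Under TOROIDAL boundary, generation 3:
......
......
......
......
......
Population = 0

Under FIXED-DEAD boundary, generation 3:
OO....
O.O...
.OO.OO
..OO..
...O..
Population = 11

Comparison: toroidal=0, fixed-dead=11 -> fixed-dead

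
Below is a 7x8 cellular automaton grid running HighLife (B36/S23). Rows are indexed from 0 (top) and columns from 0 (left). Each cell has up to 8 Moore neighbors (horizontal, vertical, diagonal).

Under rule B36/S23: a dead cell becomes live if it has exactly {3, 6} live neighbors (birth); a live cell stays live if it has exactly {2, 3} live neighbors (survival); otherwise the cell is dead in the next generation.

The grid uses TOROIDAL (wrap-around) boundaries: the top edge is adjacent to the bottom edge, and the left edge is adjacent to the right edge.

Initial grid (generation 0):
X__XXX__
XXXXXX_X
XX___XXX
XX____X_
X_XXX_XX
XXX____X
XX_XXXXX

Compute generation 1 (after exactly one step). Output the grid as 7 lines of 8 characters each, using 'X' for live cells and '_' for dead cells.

Answer: _XX___XX
______X_
___X____
___XX___
___X_XX_
___X__X_
________

Derivation:
Simulating step by step:
Generation 0 (given above): 36 live cells
Generation 1: 13 live cells
(generation 1 grid is the final answer)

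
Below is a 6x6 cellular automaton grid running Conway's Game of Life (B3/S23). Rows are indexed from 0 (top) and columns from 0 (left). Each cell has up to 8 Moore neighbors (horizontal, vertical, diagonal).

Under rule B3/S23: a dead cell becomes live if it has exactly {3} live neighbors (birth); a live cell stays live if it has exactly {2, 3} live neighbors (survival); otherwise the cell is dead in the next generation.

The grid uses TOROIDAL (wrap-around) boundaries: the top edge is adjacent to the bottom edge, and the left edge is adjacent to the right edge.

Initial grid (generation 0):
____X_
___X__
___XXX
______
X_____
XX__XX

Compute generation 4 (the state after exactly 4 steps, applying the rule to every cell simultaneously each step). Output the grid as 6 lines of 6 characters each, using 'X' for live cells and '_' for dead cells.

Answer: _X____
X__XX_
X_X___
___XXX
__XX__
____X_

Derivation:
Simulating step by step:
Generation 0 (given above): 10 live cells
Generation 1: 14 live cells
X__XX_
___X_X
___XX_
____XX
XX____
XX__X_
Generation 2: 16 live cells
XXXX__
__X__X
___X__
X__XXX
_X__X_
__XXX_
Generation 3: 16 live cells
X____X
X___X_
X_XX__
X_XX_X
XX____
X___XX
Generation 4: 12 live cells
(generation 4 grid is the final answer)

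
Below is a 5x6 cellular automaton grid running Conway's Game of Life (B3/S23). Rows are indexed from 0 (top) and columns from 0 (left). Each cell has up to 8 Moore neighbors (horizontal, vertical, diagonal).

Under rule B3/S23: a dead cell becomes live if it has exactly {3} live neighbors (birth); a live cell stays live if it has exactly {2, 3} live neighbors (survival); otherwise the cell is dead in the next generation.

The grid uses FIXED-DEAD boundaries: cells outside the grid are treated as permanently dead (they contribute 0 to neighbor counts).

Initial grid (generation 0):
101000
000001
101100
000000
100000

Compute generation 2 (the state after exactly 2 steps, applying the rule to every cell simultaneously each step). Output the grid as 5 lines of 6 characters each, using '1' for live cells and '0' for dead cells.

Answer: 000000
000000
001000
000000
000000

Derivation:
Simulating step by step:
Generation 0 (given above): 7 live cells
Generation 1: 3 live cells
000000
001100
000000
010000
000000
Generation 2: 1 live cells
(generation 2 grid is the final answer)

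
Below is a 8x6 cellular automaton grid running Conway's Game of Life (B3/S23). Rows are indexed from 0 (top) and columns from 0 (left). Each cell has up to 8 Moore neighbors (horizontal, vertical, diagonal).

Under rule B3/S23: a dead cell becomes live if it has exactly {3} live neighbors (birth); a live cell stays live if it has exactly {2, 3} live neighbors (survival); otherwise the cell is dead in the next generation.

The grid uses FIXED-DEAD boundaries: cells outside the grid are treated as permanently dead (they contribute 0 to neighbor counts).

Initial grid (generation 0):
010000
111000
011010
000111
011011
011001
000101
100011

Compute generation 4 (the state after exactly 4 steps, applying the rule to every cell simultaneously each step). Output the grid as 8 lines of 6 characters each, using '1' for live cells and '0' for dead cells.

Simulating step by step:
Generation 0 (given above): 22 live cells
Generation 1: 17 live cells
111000
100100
100011
000000
010000
010001
011101
000011
Generation 2: 19 live cells
111000
101110
000010
000000
000000
110010
011101
001111
Generation 3: 14 live cells
101000
101010
000010
000000
000000
110110
100001
010001
Generation 4: 8 live cells
(generation 4 grid is the final answer)

Answer: 000100
000000
000100
000000
000000
110010
101001
000000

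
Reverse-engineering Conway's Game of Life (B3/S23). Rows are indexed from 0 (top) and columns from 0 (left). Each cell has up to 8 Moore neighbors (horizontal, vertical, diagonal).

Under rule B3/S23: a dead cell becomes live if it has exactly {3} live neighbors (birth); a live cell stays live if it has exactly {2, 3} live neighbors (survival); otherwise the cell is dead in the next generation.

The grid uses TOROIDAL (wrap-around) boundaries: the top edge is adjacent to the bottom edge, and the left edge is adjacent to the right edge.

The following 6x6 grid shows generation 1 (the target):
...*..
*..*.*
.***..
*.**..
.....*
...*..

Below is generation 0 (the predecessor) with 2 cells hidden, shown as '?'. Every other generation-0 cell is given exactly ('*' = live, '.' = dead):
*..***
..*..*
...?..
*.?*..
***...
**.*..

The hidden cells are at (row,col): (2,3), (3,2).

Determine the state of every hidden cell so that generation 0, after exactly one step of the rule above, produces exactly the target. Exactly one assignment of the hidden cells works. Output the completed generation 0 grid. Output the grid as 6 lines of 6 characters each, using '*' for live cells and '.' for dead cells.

Answer: *..***
..*..*
......
*.**..
***...
**.*..

Derivation:
Hidden generation-0 cells (in order): (2,3), (3,2).
A hidden cell only influences target cells in its own 3x3 neighborhood. Try each of the 2^2 = 4 assignments, step the completed generation 0 forward once under B3/S23, and compare with the target:
  (2,3)=. (3,2)=. -> step gives (2,1)='.' but target has '*' -> reject
  (2,3)=. (3,2)=* -> step reproduces the target at every cell -> ACCEPT
  (2,3)=* (3,2)=. -> step gives (1,2)='*' but target has '.' -> reject
  (2,3)=* (3,2)=* -> step gives (1,2)='*' but target has '.' -> reject
Unique solution: (2,3)=dead, (3,2)=live.
Check: live-neighbor counts of every cell in the completed generation 0:
444344
321343
233322
253212
465423
555345
Applying B3/S23 to generation 0 with these counts gives:
...*..
*..*.*
.***..
*.**..
.....*
...*..
which matches the target exactly.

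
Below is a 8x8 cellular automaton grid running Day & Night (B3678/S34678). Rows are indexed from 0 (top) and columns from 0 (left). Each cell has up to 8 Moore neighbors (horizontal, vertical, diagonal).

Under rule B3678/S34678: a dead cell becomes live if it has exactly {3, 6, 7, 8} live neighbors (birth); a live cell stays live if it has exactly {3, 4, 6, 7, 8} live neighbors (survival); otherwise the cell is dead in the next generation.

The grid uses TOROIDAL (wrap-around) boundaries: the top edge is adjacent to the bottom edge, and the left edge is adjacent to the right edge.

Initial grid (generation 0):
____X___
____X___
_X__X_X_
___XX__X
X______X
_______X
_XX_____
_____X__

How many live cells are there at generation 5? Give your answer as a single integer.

Simulating step by step:
Generation 0 (given above): 14 live cells
Generation 1: 10 live cells
_____X__
___X____
____X___
_____XXX
X_____XX
_X______
________
________
Generation 2: 13 live cells
________
____X___
_____XX_
X____XXX
X____XXX
X______X
________
________
Generation 3: 14 live cells
________
_____X__
____XXX_
X___X_XX
_X___XXX
X______X
________
________
Generation 4: 14 live cells
________
____XXX_
____X_X_
X___XXX_
X____X_X
X______X
________
________
Generation 5: 15 live cells
_____X__
_____X__
___XXXX_
____X_X_
XX__XX__
X_____XX
________
________
Population at generation 5: 15

Answer: 15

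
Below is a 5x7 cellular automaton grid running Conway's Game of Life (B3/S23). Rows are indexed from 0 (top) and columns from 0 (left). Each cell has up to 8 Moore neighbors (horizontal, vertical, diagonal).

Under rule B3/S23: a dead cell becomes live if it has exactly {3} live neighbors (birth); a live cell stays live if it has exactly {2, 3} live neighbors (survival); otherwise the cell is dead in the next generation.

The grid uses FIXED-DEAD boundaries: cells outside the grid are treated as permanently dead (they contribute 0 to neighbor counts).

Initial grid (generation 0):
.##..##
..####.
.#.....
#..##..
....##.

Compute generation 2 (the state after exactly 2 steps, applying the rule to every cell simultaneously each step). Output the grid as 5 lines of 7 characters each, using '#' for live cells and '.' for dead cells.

Answer: ..##..#
.#.#...
..#....
..##..#
...#.#.

Derivation:
Simulating step by step:
Generation 0 (given above): 14 live cells
Generation 1: 16 live cells
.##..##
...####
.#...#.
...###.
...###.
Generation 2: 11 live cells
(generation 2 grid is the final answer)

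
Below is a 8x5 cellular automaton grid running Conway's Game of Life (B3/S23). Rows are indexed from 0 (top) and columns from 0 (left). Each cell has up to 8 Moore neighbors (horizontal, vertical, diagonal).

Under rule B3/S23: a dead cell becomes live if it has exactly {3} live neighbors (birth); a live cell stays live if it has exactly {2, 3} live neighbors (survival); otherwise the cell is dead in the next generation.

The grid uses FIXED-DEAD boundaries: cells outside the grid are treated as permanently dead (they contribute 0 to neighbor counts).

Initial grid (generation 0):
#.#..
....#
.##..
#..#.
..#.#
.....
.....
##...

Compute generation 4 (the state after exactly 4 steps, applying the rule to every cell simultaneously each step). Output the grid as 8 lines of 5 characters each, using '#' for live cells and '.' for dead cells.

Simulating step by step:
Generation 0 (given above): 11 live cells
Generation 1: 7 live cells
.....
..##.
.###.
...#.
...#.
.....
.....
.....
Generation 2: 6 live cells
.....
.#.#.
.#..#
...##
.....
.....
.....
.....
Generation 3: 4 live cells
.....
..#..
....#
...##
.....
.....
.....
.....
Generation 4: 3 live cells
(generation 4 grid is the final answer)

Answer: .....
.....
....#
...##
.....
.....
.....
.....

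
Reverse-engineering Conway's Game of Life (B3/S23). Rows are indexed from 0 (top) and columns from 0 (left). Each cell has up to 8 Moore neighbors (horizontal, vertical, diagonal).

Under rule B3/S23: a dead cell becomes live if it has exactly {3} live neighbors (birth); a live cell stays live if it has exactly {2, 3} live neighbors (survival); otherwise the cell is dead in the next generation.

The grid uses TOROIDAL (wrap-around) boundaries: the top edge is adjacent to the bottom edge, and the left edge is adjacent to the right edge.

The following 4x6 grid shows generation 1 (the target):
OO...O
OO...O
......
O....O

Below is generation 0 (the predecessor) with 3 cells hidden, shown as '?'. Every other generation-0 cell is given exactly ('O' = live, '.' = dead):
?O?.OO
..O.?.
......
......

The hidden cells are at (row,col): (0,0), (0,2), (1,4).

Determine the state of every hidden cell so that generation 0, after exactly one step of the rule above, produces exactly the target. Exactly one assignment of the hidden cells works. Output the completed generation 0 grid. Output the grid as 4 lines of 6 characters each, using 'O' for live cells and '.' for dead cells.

Hidden generation-0 cells (in order): (0,0), (0,2), (1,4).
A hidden cell only influences target cells in its own 3x3 neighborhood. Try each of the 2^3 = 8 assignments, step the completed generation 0 forward once under B3/S23, and compare with the target:
  (0,0)=. (0,2)=. (1,4)=. -> step gives (0,0)='.' but target has 'O' -> reject
  (0,0)=. (0,2)=. (1,4)=O -> step gives (0,0)='.' but target has 'O' -> reject
  (0,0)=. (0,2)=O (1,4)=. -> step gives (0,0)='.' but target has 'O' -> reject
  (0,0)=. (0,2)=O (1,4)=O -> step gives (0,0)='.' but target has 'O' -> reject
  (0,0)=O (0,2)=. (1,4)=. -> step reproduces the target at every cell -> ACCEPT
  (0,0)=O (0,2)=. (1,4)=O -> step gives (0,3)='O' but target has '.' -> reject
  (0,0)=O (0,2)=O (1,4)=. -> step gives (0,2)='O' but target has '.' -> reject
  (0,0)=O (0,2)=O (1,4)=O -> step gives (0,2)='O' but target has '.' -> reject
Unique solution: (0,0)=live, (0,2)=dead, (1,4)=dead.
Check: live-neighbor counts of every cell in the completed generation 0:
222212
331223
011100
321123
Applying B3/S23 to generation 0 with these counts gives:
OO...O
OO...O
......
O....O
which matches the target exactly.

Answer: OO..OO
..O...
......
......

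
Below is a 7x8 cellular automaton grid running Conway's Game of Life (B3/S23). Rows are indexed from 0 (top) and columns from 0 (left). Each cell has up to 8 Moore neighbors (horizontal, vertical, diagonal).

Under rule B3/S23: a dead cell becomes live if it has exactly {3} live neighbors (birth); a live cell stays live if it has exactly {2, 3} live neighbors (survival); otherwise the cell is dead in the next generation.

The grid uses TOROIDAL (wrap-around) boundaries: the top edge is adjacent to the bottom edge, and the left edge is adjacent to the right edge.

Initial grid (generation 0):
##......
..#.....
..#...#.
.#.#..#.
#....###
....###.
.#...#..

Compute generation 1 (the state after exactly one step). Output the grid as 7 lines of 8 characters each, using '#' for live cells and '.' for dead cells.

Simulating step by step:
Generation 0 (given above): 17 live cells
Generation 1: 18 live cells
(generation 1 grid is the final answer)

Answer: ###.....
..#.....
.###....
###.....
#.......
#...#...
##..###.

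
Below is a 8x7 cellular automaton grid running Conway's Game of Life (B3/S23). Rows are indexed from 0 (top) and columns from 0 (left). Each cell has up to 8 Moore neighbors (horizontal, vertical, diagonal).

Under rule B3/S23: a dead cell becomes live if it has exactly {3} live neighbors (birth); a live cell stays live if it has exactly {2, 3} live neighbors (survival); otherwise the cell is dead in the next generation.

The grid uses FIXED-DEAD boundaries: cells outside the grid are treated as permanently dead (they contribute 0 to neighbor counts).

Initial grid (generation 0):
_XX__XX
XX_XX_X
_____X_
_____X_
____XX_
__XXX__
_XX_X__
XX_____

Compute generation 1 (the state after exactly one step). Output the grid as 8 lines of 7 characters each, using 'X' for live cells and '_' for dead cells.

Answer: XXXXXXX
XX_XX_X
_____XX
_____XX
_____X_
_XX____
X___X__
XXX____

Derivation:
Simulating step by step:
Generation 0 (given above): 21 live cells
Generation 1: 24 live cells
(generation 1 grid is the final answer)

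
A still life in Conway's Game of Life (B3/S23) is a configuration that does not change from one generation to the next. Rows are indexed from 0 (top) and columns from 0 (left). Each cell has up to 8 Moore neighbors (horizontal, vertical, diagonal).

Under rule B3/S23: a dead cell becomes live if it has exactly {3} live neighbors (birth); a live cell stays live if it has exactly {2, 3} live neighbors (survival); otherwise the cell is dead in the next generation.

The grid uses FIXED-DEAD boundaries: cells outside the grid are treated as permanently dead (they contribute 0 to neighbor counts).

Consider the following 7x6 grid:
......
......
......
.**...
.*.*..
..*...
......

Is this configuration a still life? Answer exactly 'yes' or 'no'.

Answer: yes

Derivation:
Compute generation 1 and compare to generation 0 (given above):
Generation 1:
......
......
......
.**...
.*.*..
..*...
......
The grids are IDENTICAL -> still life.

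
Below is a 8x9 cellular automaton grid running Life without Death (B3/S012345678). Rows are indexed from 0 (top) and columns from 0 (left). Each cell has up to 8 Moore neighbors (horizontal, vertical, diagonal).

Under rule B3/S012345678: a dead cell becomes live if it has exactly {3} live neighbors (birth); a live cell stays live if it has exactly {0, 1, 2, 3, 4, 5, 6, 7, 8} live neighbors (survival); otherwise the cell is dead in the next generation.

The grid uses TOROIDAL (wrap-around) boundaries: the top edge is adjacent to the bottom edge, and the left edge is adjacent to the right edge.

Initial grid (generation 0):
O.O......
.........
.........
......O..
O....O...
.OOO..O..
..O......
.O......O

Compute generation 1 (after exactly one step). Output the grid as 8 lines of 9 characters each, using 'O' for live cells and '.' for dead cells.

Answer: OOO......
.........
.........
......O..
OOO..OO..
.OOO..O..
O.OO.....
OOO.....O

Derivation:
Simulating step by step:
Generation 0 (given above): 12 live cells
Generation 1: 20 live cells
(generation 1 grid is the final answer)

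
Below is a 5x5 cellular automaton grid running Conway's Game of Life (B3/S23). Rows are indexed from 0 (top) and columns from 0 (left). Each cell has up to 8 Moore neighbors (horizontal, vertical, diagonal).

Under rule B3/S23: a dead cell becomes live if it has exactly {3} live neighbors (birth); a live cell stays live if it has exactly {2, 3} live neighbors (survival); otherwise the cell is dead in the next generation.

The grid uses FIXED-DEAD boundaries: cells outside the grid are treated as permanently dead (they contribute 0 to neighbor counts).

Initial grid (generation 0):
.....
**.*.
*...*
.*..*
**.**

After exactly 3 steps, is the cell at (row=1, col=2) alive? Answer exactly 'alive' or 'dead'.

Answer: alive

Derivation:
Simulating step by step:
Generation 0 (given above): 11 live cells
Generation 1: 14 live cells
.....
**...
*.***
.**.*
*****
Generation 2: 8 live cells
.....
****.
*...*
.....
*...*
Generation 3: 9 live cells
.**..
****.
*.**.
.....
.....

Cell (1,2) at generation 3: 1 -> alive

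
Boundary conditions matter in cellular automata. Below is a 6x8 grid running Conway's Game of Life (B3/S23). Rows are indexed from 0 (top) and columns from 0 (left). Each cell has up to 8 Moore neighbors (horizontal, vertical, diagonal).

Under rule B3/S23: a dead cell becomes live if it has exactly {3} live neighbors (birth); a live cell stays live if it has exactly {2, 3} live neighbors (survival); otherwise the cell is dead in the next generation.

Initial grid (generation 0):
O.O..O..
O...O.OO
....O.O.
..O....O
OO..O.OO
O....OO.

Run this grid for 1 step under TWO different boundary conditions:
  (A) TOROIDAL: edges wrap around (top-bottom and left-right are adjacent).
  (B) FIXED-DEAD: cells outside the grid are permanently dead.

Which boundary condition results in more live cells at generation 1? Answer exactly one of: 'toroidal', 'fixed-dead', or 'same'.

Answer: fixed-dead

Derivation:
Under TOROIDAL boundary, generation 1:
O...O...
OO.OO.O.
O..O..O.
.O.O....
.O......
....O...
Population = 14

Under FIXED-DEAD boundary, generation 1:
.O...OO.
.O.OO.OO
...O..O.
.O.O...O
OO.....O
OO...OOO
Population = 21

Comparison: toroidal=14, fixed-dead=21 -> fixed-dead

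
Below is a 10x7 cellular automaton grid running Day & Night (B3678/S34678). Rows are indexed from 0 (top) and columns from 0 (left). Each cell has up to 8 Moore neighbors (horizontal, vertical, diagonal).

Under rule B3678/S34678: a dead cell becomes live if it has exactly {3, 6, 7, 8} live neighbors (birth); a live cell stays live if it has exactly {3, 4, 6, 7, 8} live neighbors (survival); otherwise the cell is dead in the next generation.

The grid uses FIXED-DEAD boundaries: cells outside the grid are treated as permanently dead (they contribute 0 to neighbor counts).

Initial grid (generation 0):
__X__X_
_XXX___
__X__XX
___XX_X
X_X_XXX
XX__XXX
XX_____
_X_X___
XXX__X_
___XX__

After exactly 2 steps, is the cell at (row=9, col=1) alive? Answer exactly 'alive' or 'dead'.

Answer: alive

Derivation:
Simulating step by step:
Generation 0 (given above): 31 live cells
Generation 1: 33 live cells
_XXX___
_XXXXXX
_XX__X_
_XXXXXX
_____XX
X_XXX_X
XX__XX_
_______
_XX____
_XX____
Generation 2: 35 live cells
_X_X_X_
X_X_XX_
X_XXXX_
_XXXX_X
___XXXX
___XXXX
_XX_XX_
X_X____
_XX____
_XX____

Cell (9,1) at generation 2: 1 -> alive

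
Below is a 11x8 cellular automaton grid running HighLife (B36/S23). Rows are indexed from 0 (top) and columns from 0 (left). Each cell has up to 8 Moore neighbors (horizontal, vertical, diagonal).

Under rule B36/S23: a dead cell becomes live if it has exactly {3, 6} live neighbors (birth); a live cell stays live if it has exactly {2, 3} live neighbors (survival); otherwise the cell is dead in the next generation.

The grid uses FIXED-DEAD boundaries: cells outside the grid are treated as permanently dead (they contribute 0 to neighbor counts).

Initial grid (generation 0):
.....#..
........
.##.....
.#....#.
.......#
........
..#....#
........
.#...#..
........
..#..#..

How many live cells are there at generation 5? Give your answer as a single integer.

Answer: 4

Derivation:
Simulating step by step:
Generation 0 (given above): 12 live cells
Generation 1: 4 live cells
........
........
.##.....
.##.....
........
........
........
........
........
........
........
Generation 2: 4 live cells
........
........
.##.....
.##.....
........
........
........
........
........
........
........
Generation 3: 4 live cells
........
........
.##.....
.##.....
........
........
........
........
........
........
........
Generation 4: 4 live cells
........
........
.##.....
.##.....
........
........
........
........
........
........
........
Generation 5: 4 live cells
........
........
.##.....
.##.....
........
........
........
........
........
........
........
Population at generation 5: 4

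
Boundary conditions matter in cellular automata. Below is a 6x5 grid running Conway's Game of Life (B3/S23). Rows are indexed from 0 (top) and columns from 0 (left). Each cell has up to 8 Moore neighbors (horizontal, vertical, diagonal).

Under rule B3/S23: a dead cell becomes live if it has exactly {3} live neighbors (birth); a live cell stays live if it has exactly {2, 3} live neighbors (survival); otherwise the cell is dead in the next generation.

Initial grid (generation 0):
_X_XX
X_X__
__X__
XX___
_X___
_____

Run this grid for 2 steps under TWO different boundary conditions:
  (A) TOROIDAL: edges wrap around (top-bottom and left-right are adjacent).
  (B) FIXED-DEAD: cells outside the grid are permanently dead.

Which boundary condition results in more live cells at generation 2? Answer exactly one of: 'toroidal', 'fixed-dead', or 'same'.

Under TOROIDAL boundary, generation 2:
_____
_____
__X__
__X_X
____X
_____
Population = 4

Under FIXED-DEAD boundary, generation 2:
_XXX_
_____
X_XX_
__X__
X_X__
_____
Population = 9

Comparison: toroidal=4, fixed-dead=9 -> fixed-dead

Answer: fixed-dead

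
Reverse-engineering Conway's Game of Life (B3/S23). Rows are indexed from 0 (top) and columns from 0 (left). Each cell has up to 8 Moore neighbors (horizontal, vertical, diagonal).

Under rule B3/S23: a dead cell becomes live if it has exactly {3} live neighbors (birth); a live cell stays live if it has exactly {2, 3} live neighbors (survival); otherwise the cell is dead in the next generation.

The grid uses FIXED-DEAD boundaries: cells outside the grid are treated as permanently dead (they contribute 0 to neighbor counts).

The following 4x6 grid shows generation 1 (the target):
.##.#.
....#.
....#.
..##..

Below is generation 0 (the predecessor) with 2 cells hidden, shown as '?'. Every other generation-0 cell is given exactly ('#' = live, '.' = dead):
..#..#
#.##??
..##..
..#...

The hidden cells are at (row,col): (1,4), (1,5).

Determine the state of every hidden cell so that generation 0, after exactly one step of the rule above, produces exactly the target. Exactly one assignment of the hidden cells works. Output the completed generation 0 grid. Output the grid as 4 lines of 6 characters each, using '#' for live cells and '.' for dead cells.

Answer: ..#..#
#.###.
..##..
..#...

Derivation:
Hidden generation-0 cells (in order): (1,4), (1,5).
A hidden cell only influences target cells in its own 3x3 neighborhood. Try each of the 2^2 = 4 assignments, step the completed generation 0 forward once under B3/S23, and compare with the target:
  (1,4)=. (1,5)=. -> step gives (0,3)='#' but target has '.' -> reject
  (1,4)=. (1,5)=# -> step gives (0,3)='#' but target has '.' -> reject
  (1,4)=# (1,5)=. -> step reproduces the target at every cell -> ACCEPT
  (1,4)=# (1,5)=# -> step gives (0,4)='.' but target has '#' -> reject
Unique solution: (1,4)=live, (1,5)=dead.
Check: live-neighbor counts of every cell in the completed generation 0:
132431
044532
144531
022310
Applying B3/S23 to generation 0 with these counts gives:
.##.#.
....#.
....#.
..##..
which matches the target exactly.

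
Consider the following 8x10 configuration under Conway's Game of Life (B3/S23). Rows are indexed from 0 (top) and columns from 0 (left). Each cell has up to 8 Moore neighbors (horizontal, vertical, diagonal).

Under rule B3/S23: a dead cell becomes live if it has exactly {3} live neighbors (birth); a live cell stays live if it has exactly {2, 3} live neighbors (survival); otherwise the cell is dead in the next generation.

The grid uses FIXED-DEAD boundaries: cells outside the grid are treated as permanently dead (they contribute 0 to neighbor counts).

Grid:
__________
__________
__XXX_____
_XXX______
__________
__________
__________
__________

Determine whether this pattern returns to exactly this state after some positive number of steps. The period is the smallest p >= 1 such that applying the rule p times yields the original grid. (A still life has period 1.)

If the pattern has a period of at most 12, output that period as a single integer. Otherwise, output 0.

Answer: 2

Derivation:
Simulating and comparing each generation to the original:
Gen 0 (original, given above): 6 live cells
Gen 1: 6 live cells, differs from original
Gen 2: 6 live cells, MATCHES original -> period = 2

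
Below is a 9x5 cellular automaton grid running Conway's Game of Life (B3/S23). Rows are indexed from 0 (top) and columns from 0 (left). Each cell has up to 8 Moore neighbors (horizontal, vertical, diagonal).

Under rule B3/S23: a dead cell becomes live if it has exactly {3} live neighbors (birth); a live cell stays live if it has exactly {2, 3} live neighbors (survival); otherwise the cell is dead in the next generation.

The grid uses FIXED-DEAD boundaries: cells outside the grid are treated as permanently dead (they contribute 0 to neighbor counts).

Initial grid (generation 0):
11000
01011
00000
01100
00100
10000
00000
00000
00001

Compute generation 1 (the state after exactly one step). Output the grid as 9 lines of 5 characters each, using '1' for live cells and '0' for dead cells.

Simulating step by step:
Generation 0 (given above): 10 live cells
Generation 1: 11 live cells
(generation 1 grid is the final answer)

Answer: 11100
11100
01010
01100
00100
00000
00000
00000
00000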